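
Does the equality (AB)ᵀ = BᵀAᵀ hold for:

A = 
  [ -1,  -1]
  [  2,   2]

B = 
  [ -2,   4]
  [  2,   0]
Yes

(AB)ᵀ = 
  [  0,   0]
  [ -4,   8]

BᵀAᵀ = 
  [  0,   0]
  [ -4,   8]

Both sides are equal — this is the standard identity (AB)ᵀ = BᵀAᵀ, which holds for all A, B.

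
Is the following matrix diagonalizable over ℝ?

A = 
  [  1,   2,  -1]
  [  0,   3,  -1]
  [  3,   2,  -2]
Yes

Characteristic polynomial: det(λI - A) = λ³ - 2λ² + 1
Testing integer divisors of the constant term: p(1) = 0, so (λ - 1) is a factor:
p(λ) = (λ - 1)(λ² - λ - 1)
λ² - λ - 1 = 0  ⇒  λ = (1 ± √((-1)² - 4·(-1)))/2 = (1 ± √(5))/2
  = (1 + √5)/2,  (1 - √5)/2
Eigenvalues: 1, (1 + √5)/2, (1 - √5)/2  (≈ 1, 1.618, -0.618)
The two irrational eigenvalues are distinct (simple), so each has alg. mult. = geom. mult. = 1.
λ=1: alg. mult. = 1, geom. mult. = 3 - rank(A - (1)I) = 3 - 2 = 1
Sum of geometric multiplicities equals n, so A has n independent eigenvectors.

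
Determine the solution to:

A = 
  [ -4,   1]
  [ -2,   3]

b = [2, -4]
x = [-1, -2]

Row reduce the augmented matrix [A|b]:
R2 → R2 - (1/2)·R1
REF = 
  [ -4,   1,   2]
  [  0, 5/2,  -5]

Back-substitution:
x₂ = (-5) / (5/2) = -2
x₁ = (2 - (1)(-2)) / (-4) = -1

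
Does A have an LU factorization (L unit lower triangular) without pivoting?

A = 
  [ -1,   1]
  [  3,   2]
Yes.
A[1,1] = -1 ≠ 0, so Gaussian elimination proceeds without a row swap: multiplier ℓ₂₁ = (3)/(-1) = -3, and U[2,2] = 2 - (-3)(1) = 5.
L = 
  [  1,   0]
  [ -3,   1]
U = 
  [ -1,   1]
  [  0,   5]
Check row 2 of LU: [(-3)(-1), (-3)(1) + 5] = [3, 2] = row 2 of A ✓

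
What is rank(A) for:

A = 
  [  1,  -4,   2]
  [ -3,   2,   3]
Row reduce:
R2 → R2 + (3)·R1
REF = 
  [  1,  -4,   2]
  [  0, -10,   9]
Pivot columns: 1, 2 → 2 pivots.

rank(A) = 2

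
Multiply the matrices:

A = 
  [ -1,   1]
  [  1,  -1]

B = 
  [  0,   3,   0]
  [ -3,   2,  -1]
A is 2×2 and B is 2×3, so AB is 2×3. Each entry is (row of A)·(column of B):
AB[1,1] = (-1)(0) + (1)(-3) = -3
AB[1,2] = (-1)(3) + (1)(2) = -1
AB[1,3] = (-1)(0) + (1)(-1) = -1
AB[2,1] = (1)(0) + (-1)(-3) = 3
AB[2,2] = (1)(3) + (-1)(2) = 1
AB[2,3] = (1)(0) + (-1)(-1) = 1

AB = 
  [ -3,  -1,  -1]
  [  3,   1,   1]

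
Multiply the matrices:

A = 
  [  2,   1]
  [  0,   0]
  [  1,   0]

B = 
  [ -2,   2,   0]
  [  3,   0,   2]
A is 3×2 and B is 2×3, so AB is 3×3. Each entry is (row of A)·(column of B):
AB[1,1] = (2)(-2) + (1)(3) = -1
AB[1,2] = (2)(2) + (1)(0) = 4
AB[1,3] = (2)(0) + (1)(2) = 2
AB[2,1] = (0)(-2) + (0)(3) = 0
AB[2,2] = (0)(2) + (0)(0) = 0
AB[2,3] = (0)(0) + (0)(2) = 0
AB[3,1] = (1)(-2) + (0)(3) = -2
AB[3,2] = (1)(2) + (0)(0) = 2
AB[3,3] = (1)(0) + (0)(2) = 0

AB = 
  [ -1,   4,   2]
  [  0,   0,   0]
  [ -2,   2,   0]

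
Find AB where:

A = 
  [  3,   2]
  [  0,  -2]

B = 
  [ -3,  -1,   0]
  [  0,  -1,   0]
A is 2×2 and B is 2×3, so AB is 2×3. Each entry is (row of A)·(column of B):
AB[1,1] = (3)(-3) + (2)(0) = -9
AB[1,2] = (3)(-1) + (2)(-1) = -5
AB[1,3] = (3)(0) + (2)(0) = 0
AB[2,1] = (0)(-3) + (-2)(0) = 0
AB[2,2] = (0)(-1) + (-2)(-1) = 2
AB[2,3] = (0)(0) + (-2)(0) = 0

AB = 
  [ -9,  -5,   0]
  [  0,   2,   0]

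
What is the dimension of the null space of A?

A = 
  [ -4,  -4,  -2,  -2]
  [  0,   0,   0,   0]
nullity(A) = 3

Row reduce:
(no row operations needed)
REF = 
  [ -4,  -4,  -2,  -2]
  [  0,   0,   0,   0]
Pivot columns: 1 → 1 pivot.
rank(A) = 1, so nullity(A) = 4 - 1 = 3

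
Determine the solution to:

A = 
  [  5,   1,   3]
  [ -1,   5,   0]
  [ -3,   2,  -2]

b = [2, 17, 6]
x = [-2, 3, 3]

Row reduce the augmented matrix [A|b]:
R2 → R2 + (1/5)·R1
R3 → R3 + (3/5)·R1
R3 → R3 - (1/2)·R2
REF = 
  [   5,    1,    3,    2]
  [   0, 26/5,  3/5, 87/5]
  [   0,    0, -1/2, -3/2]

Back-substitution:
x₃ = (-3/2) / (-1/2) = 3
x₂ = (87/5 - (3/5)(3)) / (26/5) = 3
x₁ = (2 - (1)(3) - (3)(3)) / 5 = -2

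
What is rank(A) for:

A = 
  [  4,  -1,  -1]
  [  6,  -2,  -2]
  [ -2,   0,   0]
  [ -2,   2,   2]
rank(A) = 2

Row reduce:
R2 → R2 - (3/2)·R1
R3 → R3 + (1/2)·R1
R4 → R4 + (1/2)·R1
R3 → R3 - (1)·R2
R4 → R4 + (3)·R2
REF = 
  [   4,   -1,   -1]
  [   0, -1/2, -1/2]
  [   0,    0,    0]
  [   0,    0,    0]
Pivot columns: 1, 2 → 2 pivots.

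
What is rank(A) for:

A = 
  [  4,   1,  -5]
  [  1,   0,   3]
rank(A) = 2

Row reduce:
R2 → R2 - (1/4)·R1
REF = 
  [   4,    1,   -5]
  [   0, -1/4, 17/4]
Pivot columns: 1, 2 → 2 pivots.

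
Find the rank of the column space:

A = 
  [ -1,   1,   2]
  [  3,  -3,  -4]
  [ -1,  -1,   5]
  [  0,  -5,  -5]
Row reduce:
R2 → R2 + (3)·R1
R3 → R3 - (1)·R1
Swap R2 ↔ R3
R4 → R4 - (5/2)·R2
R4 → R4 + (25/4)·R3
REF = 
  [ -1,   1,   2]
  [  0,  -2,   3]
  [  0,   0,   2]
  [  0,   0,   0]
Pivot columns: 1, 2, 3 → 3 pivots.
dim(Col(A)) = number of pivot columns = 3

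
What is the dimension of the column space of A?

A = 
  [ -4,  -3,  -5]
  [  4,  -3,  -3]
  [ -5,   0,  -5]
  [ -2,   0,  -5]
Row reduce:
R2 → R2 + (1)·R1
R3 → R3 - (5/4)·R1
R4 → R4 - (1/2)·R1
R3 → R3 + (5/8)·R2
R4 → R4 + (1/4)·R2
R4 → R4 - (6/5)·R3
REF = 
  [   -4,    -3,    -5]
  [    0,    -6,    -8]
  [    0,     0, -15/4]
  [    0,     0,     0]
Pivot columns: 1, 2, 3 → 3 pivots.
dim(Col(A)) = number of pivot columns = 3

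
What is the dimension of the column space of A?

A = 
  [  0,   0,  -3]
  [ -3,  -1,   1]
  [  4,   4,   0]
dim(Col(A)) = 3

Row reduce:
Swap R1 ↔ R2
R3 → R3 + (4/3)·R1
Swap R2 ↔ R3
REF = 
  [ -3,  -1,   1]
  [  0, 8/3, 4/3]
  [  0,   0,  -3]
Pivot columns: 1, 2, 3 → 3 pivots.
dim(Col(A)) = number of pivot columns = 3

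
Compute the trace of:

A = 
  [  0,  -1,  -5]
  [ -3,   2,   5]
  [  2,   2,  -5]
-3

tr(A) = 0 + 2 + -5 = -3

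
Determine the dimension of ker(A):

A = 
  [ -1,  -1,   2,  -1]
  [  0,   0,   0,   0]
nullity(A) = 3

Row reduce:
(no row operations needed)
REF = 
  [ -1,  -1,   2,  -1]
  [  0,   0,   0,   0]
Pivot columns: 1 → 1 pivot.
rank(A) = 1, so nullity(A) = 4 - 1 = 3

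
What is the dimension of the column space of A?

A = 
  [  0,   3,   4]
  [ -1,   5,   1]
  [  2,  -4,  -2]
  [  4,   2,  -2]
dim(Col(A)) = 3

Row reduce:
Swap R1 ↔ R2
R3 → R3 + (2)·R1
R4 → R4 + (4)·R1
R3 → R3 - (2)·R2
R4 → R4 - (22/3)·R2
R4 → R4 - (41/12)·R3
REF = 
  [ -1,   5,   1]
  [  0,   3,   4]
  [  0,   0,  -8]
  [  0,   0,   0]
Pivot columns: 1, 2, 3 → 3 pivots.
dim(Col(A)) = number of pivot columns = 3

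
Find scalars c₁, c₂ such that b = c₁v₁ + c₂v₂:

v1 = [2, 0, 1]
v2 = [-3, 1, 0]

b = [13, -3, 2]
c1 = 2, c2 = -3

b = 2·v1 + -3·v2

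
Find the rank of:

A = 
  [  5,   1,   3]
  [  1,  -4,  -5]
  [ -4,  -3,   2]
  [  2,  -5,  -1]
rank(A) = 3

Row reduce:
R2 → R2 - (1/5)·R1
R3 → R3 + (4/5)·R1
R4 → R4 - (2/5)·R1
R3 → R3 - (11/21)·R2
R4 → R4 - (9/7)·R2
R4 → R4 - (15/22)·R3
REF = 
  [    5,     1,     3]
  [    0, -21/5, -28/5]
  [    0,     0,  22/3]
  [    0,     0,     0]
Pivot columns: 1, 2, 3 → 3 pivots.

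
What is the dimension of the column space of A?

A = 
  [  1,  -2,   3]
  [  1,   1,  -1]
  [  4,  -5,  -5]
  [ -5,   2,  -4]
Row reduce:
R2 → R2 - (1)·R1
R3 → R3 - (4)·R1
R4 → R4 + (5)·R1
R3 → R3 - (1)·R2
R4 → R4 + (8/3)·R2
R4 → R4 + (1/39)·R3
REF = 
  [  1,  -2,   3]
  [  0,   3,  -4]
  [  0,   0, -13]
  [  0,   0,   0]
Pivot columns: 1, 2, 3 → 3 pivots.
dim(Col(A)) = number of pivot columns = 3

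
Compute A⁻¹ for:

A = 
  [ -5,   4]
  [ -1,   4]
det(A) = (-5)(4) - (4)(-1) = -16
For a 2×2 matrix, A⁻¹ = (1/det(A)) · [[d, -b], [-c, a]]
    = (-1/16) · [[4, -4], [1, -5]]

A⁻¹ = 
  [ -1/4,   1/4]
  [-1/16,  5/16]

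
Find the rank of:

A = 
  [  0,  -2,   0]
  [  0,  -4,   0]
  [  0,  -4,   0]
rank(A) = 1

Row reduce:
R2 → R2 - (2)·R1
R3 → R3 - (2)·R1
REF = 
  [  0,  -2,   0]
  [  0,   0,   0]
  [  0,   0,   0]
Pivot columns: 2 → 1 pivot.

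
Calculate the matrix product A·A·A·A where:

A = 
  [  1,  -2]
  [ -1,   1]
A^4 = 
  [ 17, -24]
  [-12,  17]

A² = A·A:
A²[1,1] = (1)(1) + (-2)(-1) = 3
A²[1,2] = (1)(-2) + (-2)(1) = -4
A²[2,1] = (-1)(1) + (1)(-1) = -2
A²[2,2] = (-1)(-2) + (1)(1) = 3
A² = 
  [  3,  -4]
  [ -2,   3]

A^3 = A^2·A:
A^3[1,1] = (3)(1) + (-4)(-1) = 7
A^3[1,2] = (3)(-2) + (-4)(1) = -10
A^3[2,1] = (-2)(1) + (3)(-1) = -5
A^3[2,2] = (-2)(-2) + (3)(1) = 7
A^3 = 
  [  7, -10]
  [ -5,   7]

A^4 = A^3·A:
A^4[1,1] = (7)(1) + (-10)(-1) = 17
A^4[1,2] = (7)(-2) + (-10)(1) = -24
A^4[2,1] = (-5)(1) + (7)(-1) = -12
A^4[2,2] = (-5)(-2) + (7)(1) = 17
A^4 = 
  [ 17, -24]
  [-12,  17]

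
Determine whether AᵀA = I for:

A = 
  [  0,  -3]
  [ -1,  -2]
No

AᵀA = 
  [  1,   2]
  [  2,  13]
≠ I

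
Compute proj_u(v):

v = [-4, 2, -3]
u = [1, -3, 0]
proj_u(v) = [-1, 3, 0]

v·u = (-4)(1) + (2)(-3) + (-3)(0) = -10
u·u = (1)² + (-3)² + (0)² = 10
proj_u(v) = (v·u / u·u) × u = (-10/10) × u = (-1) × u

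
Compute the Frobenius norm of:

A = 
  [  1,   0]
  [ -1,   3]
||A||_F = 3.317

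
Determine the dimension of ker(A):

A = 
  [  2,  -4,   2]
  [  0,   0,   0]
nullity(A) = 2

Row reduce:
(no row operations needed)
REF = 
  [  2,  -4,   2]
  [  0,   0,   0]
Pivot columns: 1 → 1 pivot.
rank(A) = 1, so nullity(A) = 3 - 1 = 2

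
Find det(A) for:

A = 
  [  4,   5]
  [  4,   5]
For a 2×2 matrix, det = ad - bc = (4)(5) - (5)(4) = 0

det(A) = 0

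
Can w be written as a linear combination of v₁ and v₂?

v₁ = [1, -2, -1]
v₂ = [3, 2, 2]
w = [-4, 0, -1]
Yes

Form the augmented matrix and row-reduce:
[v₁|v₂|w] = 
  [  1,   3,  -4]
  [ -2,   2,   0]
  [ -1,   2,  -1]
R2 → R2 + (2)·R1
R3 → R3 + (1)·R1
R3 → R3 - (5/8)·R2
REF = 
  [  1,   3,  -4]
  [  0,   8,  -8]
  [  0,   0,   0]

No row of the form [0 0 | nonzero], so the system is consistent. Back-substitution gives c₁ = -1, c₂ = -1: w = (-1)·v₁ + (-1)·v₂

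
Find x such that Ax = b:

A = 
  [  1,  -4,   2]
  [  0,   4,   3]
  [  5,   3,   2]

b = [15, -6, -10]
x = [-1, -3, 2]

Row reduce the augmented matrix [A|b]:
R3 → R3 - (5)·R1
R3 → R3 - (23/4)·R2
REF = 
  [     1,     -4,      2,     15]
  [     0,      4,      3,     -6]
  [     0,      0, -101/4, -101/2]

Back-substitution:
x₃ = (-101/2) / (-101/4) = 2
x₂ = (-6 - (3)(2)) / 4 = -3
x₁ = (15 - (-4)(-3) - (2)(2)) / 1 = -1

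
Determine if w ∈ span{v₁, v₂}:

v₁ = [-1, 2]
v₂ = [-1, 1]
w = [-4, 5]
Yes

Form the augmented matrix and row-reduce:
[v₁|v₂|w] = 
  [ -1,  -1,  -4]
  [  2,   1,   5]
R2 → R2 + (2)·R1
REF = 
  [ -1,  -1,  -4]
  [  0,  -1,  -3]

No row of the form [0 0 | nonzero], so the system is consistent. Back-substitution gives c₁ = 1, c₂ = 3: w = (1)·v₁ + (3)·v₂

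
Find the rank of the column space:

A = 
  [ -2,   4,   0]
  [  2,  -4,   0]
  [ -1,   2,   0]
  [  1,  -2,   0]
dim(Col(A)) = 1

Row reduce:
R2 → R2 + (1)·R1
R3 → R3 - (1/2)·R1
R4 → R4 + (1/2)·R1
REF = 
  [ -2,   4,   0]
  [  0,   0,   0]
  [  0,   0,   0]
  [  0,   0,   0]
Pivot columns: 1 → 1 pivot.
dim(Col(A)) = number of pivot columns = 1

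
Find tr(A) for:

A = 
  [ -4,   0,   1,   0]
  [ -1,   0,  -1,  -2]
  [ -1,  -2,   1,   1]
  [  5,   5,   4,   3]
0

tr(A) = -4 + 0 + 1 + 3 = 0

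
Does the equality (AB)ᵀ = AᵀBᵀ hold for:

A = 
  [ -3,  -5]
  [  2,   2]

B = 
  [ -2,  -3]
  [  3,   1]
No

(AB)ᵀ = 
  [ -9,   2]
  [  4,  -4]

AᵀBᵀ = 
  [  0,  -7]
  [  4, -13]

The two matrices differ, so (AB)ᵀ ≠ AᵀBᵀ in general. The correct identity is (AB)ᵀ = BᵀAᵀ.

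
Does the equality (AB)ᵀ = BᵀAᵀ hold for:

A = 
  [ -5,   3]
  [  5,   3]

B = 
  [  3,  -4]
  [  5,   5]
Yes

(AB)ᵀ = 
  [  0,  30]
  [ 35,  -5]

BᵀAᵀ = 
  [  0,  30]
  [ 35,  -5]

Both sides are equal — this is the standard identity (AB)ᵀ = BᵀAᵀ, which holds for all A, B.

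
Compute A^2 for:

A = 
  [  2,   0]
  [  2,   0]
A² = A·A:
A²[1,1] = (2)(2) + (0)(2) = 4
A²[1,2] = (2)(0) + (0)(0) = 0
A²[2,1] = (2)(2) + (0)(2) = 4
A²[2,2] = (2)(0) + (0)(0) = 0
A² = 
  [  4,   0]
  [  4,   0]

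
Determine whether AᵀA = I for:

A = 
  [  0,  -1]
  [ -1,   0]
Yes

AᵀA = 
  [  1,   0]
  [  0,   1]
= I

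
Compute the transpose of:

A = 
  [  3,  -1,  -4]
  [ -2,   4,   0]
Aᵀ = 
  [  3,  -2]
  [ -1,   4]
  [ -4,   0]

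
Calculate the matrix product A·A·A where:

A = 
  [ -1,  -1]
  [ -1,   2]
A² = A·A:
A²[1,1] = (-1)(-1) + (-1)(-1) = 2
A²[1,2] = (-1)(-1) + (-1)(2) = -1
A²[2,1] = (-1)(-1) + (2)(-1) = -1
A²[2,2] = (-1)(-1) + (2)(2) = 5
A² = 
  [  2,  -1]
  [ -1,   5]

A^3 = A^2·A:
A^3[1,1] = (2)(-1) + (-1)(-1) = -1
A^3[1,2] = (2)(-1) + (-1)(2) = -4
A^3[2,1] = (-1)(-1) + (5)(-1) = -4
A^3[2,2] = (-1)(-1) + (5)(2) = 11
A^3 = 
  [ -1,  -4]
  [ -4,  11]

Therefore
A^3 = 
  [ -1,  -4]
  [ -4,  11]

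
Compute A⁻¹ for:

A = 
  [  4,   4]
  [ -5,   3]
det(A) = (4)(3) - (4)(-5) = 32
For a 2×2 matrix, A⁻¹ = (1/det(A)) · [[d, -b], [-c, a]]
    = (1/32) · [[3, -4], [5, 4]]

A⁻¹ = 
  [3/32, -1/8]
  [5/32,  1/8]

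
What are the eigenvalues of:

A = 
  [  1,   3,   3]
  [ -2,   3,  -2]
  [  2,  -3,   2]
Characteristic polynomial: det(λI - A) = λ³ - 6λ² + 5λ
The constant term is 0, so λ = 0 is a root: p(λ) = λ(λ² - 6λ + 5)
λ² - 6λ + 5 = (λ - 1)(λ - 5)

λ = 0, 5, 1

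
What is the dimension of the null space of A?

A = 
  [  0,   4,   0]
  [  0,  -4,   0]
nullity(A) = 2

Row reduce:
R2 → R2 + (1)·R1
REF = 
  [  0,   4,   0]
  [  0,   0,   0]
Pivot columns: 2 → 1 pivot.
rank(A) = 1, so nullity(A) = 3 - 1 = 2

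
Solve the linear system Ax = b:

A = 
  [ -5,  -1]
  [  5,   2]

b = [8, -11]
x = [-1, -3]

Row reduce the augmented matrix [A|b]:
R2 → R2 + (1)·R1
REF = 
  [ -5,  -1,   8]
  [  0,   1,  -3]

Back-substitution:
x₂ = (-3) / 1 = -3
x₁ = (8 - (-1)(-3)) / (-5) = -1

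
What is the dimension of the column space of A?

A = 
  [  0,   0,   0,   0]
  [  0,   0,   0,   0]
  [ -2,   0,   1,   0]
dim(Col(A)) = 1

Row reduce:
Swap R1 ↔ R3
REF = 
  [ -2,   0,   1,   0]
  [  0,   0,   0,   0]
  [  0,   0,   0,   0]
Pivot columns: 1 → 1 pivot.
dim(Col(A)) = number of pivot columns = 1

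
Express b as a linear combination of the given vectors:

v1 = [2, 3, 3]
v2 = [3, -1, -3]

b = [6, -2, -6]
c1 = 0, c2 = 2

b = 0·v1 + 2·v2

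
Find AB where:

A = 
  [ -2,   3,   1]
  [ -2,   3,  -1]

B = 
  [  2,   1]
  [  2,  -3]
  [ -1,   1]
AB = 
  [  1, -10]
  [  3, -12]

A is 2×3 and B is 3×2, so AB is 2×2. Each entry is (row of A)·(column of B):
AB[1,1] = (-2)(2) + (3)(2) + (1)(-1) = 1
AB[1,2] = (-2)(1) + (3)(-3) + (1)(1) = -10
AB[2,1] = (-2)(2) + (3)(2) + (-1)(-1) = 3
AB[2,2] = (-2)(1) + (3)(-3) + (-1)(1) = -12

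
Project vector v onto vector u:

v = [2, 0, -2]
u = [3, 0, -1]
proj_u(v) = [12/5, 0, -4/5]

v·u = (2)(3) + (0)(0) + (-2)(-1) = 8
u·u = (3)² + (0)² + (-1)² = 10
proj_u(v) = (v·u / u·u) × u = (8/10) × u = (4/5) × u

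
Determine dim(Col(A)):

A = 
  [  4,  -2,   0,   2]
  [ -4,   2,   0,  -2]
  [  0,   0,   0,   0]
dim(Col(A)) = 1

Row reduce:
R2 → R2 + (1)·R1
REF = 
  [  4,  -2,   0,   2]
  [  0,   0,   0,   0]
  [  0,   0,   0,   0]
Pivot columns: 1 → 1 pivot.
dim(Col(A)) = number of pivot columns = 1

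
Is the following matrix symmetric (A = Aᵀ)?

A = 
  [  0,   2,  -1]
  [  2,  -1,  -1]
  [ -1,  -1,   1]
Yes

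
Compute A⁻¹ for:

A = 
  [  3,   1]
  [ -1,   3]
det(A) = (3)(3) - (1)(-1) = 10
For a 2×2 matrix, A⁻¹ = (1/det(A)) · [[d, -b], [-c, a]]
    = (1/10) · [[3, -1], [1, 3]]

A⁻¹ = 
  [ 3/10, -1/10]
  [ 1/10,  3/10]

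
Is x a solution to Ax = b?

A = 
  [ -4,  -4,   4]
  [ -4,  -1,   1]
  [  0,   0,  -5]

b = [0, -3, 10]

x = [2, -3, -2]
No

Ax = [-4, -7, 10] ≠ b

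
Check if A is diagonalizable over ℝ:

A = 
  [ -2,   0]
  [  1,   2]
Yes

tr(A) = 0, det(A) = -4
Characteristic polynomial: λ² - tr(A)λ + det(A) = λ² - 4
λ² - 4 = (λ + 2)(λ - 2)
Eigenvalues: 2, -2
λ=-2: alg. mult. = 1, geom. mult. = 2 - rank(A - (-2)I) = 2 - 1 = 1
λ=2: alg. mult. = 1, geom. mult. = 2 - rank(A - (2)I) = 2 - 1 = 1
Sum of geometric multiplicities equals n, so A has n independent eigenvectors.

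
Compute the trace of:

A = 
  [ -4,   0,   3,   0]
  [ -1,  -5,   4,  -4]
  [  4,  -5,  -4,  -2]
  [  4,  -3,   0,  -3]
-16

tr(A) = -4 + -5 + -4 + -3 = -16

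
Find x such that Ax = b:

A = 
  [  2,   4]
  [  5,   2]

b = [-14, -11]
x = [-1, -3]

Row reduce the augmented matrix [A|b]:
R2 → R2 - (5/2)·R1
REF = 
  [  2,   4, -14]
  [  0,  -8,  24]

Back-substitution:
x₂ = 24 / (-8) = -3
x₁ = (-14 - (4)(-3)) / 2 = -1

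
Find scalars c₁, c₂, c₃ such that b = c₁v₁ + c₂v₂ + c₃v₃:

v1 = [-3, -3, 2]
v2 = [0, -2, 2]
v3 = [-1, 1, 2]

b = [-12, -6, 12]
c1 = 3, c2 = 0, c3 = 3

b = 3·v1 + 0·v2 + 3·v3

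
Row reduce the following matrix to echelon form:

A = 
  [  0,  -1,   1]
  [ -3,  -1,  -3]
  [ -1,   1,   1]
Row operations:
Swap R1 ↔ R2
R3 → R3 - (1/3)·R1
R3 → R3 + (4/3)·R2

Resulting echelon form:
REF = 
  [  -3,   -1,   -3]
  [   0,   -1,    1]
  [   0,    0, 10/3]

Rank = 3 (number of non-zero pivot rows).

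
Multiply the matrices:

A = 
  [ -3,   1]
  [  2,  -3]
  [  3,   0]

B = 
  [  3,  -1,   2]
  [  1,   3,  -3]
A is 3×2 and B is 2×3, so AB is 3×3. Each entry is (row of A)·(column of B):
AB[1,1] = (-3)(3) + (1)(1) = -8
AB[1,2] = (-3)(-1) + (1)(3) = 6
AB[1,3] = (-3)(2) + (1)(-3) = -9
AB[2,1] = (2)(3) + (-3)(1) = 3
AB[2,2] = (2)(-1) + (-3)(3) = -11
AB[2,3] = (2)(2) + (-3)(-3) = 13
AB[3,1] = (3)(3) + (0)(1) = 9
AB[3,2] = (3)(-1) + (0)(3) = -3
AB[3,3] = (3)(2) + (0)(-3) = 6

AB = 
  [ -8,   6,  -9]
  [  3, -11,  13]
  [  9,  -3,   6]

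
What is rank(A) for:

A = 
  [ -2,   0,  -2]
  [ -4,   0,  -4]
rank(A) = 1

Row reduce:
R2 → R2 - (2)·R1
REF = 
  [ -2,   0,  -2]
  [  0,   0,   0]
Pivot columns: 1 → 1 pivot.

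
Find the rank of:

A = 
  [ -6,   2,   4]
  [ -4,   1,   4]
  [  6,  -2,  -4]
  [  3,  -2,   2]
Row reduce:
R2 → R2 - (2/3)·R1
R3 → R3 + (1)·R1
R4 → R4 + (1/2)·R1
R4 → R4 - (3)·R2
REF = 
  [  -6,    2,    4]
  [   0, -1/3,  4/3]
  [   0,    0,    0]
  [   0,    0,    0]
Pivot columns: 1, 2 → 2 pivots.

rank(A) = 2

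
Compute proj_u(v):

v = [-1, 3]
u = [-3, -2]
v·u = (-1)(-3) + (3)(-2) = -3
u·u = (-3)² + (-2)² = 13
proj_u(v) = (v·u / u·u) × u = (-3/13) × u

proj_u(v) = [9/13, 6/13]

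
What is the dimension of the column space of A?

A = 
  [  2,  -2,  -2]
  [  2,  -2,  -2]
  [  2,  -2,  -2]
dim(Col(A)) = 1

Row reduce:
R2 → R2 - (1)·R1
R3 → R3 - (1)·R1
REF = 
  [  2,  -2,  -2]
  [  0,   0,   0]
  [  0,   0,   0]
Pivot columns: 1 → 1 pivot.
dim(Col(A)) = number of pivot columns = 1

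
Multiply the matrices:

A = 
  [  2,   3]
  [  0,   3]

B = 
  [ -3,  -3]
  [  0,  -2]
AB = 
  [ -6, -12]
  [  0,  -6]

A is 2×2 and B is 2×2, so AB is 2×2. Each entry is (row of A)·(column of B):
AB[1,1] = (2)(-3) + (3)(0) = -6
AB[1,2] = (2)(-3) + (3)(-2) = -12
AB[2,1] = (0)(-3) + (3)(0) = 0
AB[2,2] = (0)(-3) + (3)(-2) = -6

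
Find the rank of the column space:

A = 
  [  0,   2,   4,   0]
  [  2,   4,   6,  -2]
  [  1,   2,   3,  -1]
Row reduce:
Swap R1 ↔ R2
R3 → R3 - (1/2)·R1
REF = 
  [  2,   4,   6,  -2]
  [  0,   2,   4,   0]
  [  0,   0,   0,   0]
Pivot columns: 1, 2 → 2 pivots.
dim(Col(A)) = number of pivot columns = 2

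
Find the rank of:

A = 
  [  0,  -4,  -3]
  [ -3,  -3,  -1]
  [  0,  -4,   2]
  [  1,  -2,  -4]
Row reduce:
Swap R1 ↔ R2
R4 → R4 + (1/3)·R1
R3 → R3 - (1)·R2
R4 → R4 - (3/4)·R2
R4 → R4 + (5/12)·R3
REF = 
  [ -3,  -3,  -1]
  [  0,  -4,  -3]
  [  0,   0,   5]
  [  0,   0,   0]
Pivot columns: 1, 2, 3 → 3 pivots.

rank(A) = 3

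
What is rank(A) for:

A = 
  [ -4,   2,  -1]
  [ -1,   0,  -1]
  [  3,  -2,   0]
rank(A) = 2

Row reduce:
R2 → R2 - (1/4)·R1
R3 → R3 + (3/4)·R1
R3 → R3 - (1)·R2
REF = 
  [  -4,    2,   -1]
  [   0, -1/2, -3/4]
  [   0,    0,    0]
Pivot columns: 1, 2 → 2 pivots.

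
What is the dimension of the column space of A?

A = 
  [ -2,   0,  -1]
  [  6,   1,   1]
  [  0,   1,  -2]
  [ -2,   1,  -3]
Row reduce:
R2 → R2 + (3)·R1
R4 → R4 - (1)·R1
R3 → R3 - (1)·R2
R4 → R4 - (1)·R2
REF = 
  [ -2,   0,  -1]
  [  0,   1,  -2]
  [  0,   0,   0]
  [  0,   0,   0]
Pivot columns: 1, 2 → 2 pivots.
dim(Col(A)) = number of pivot columns = 2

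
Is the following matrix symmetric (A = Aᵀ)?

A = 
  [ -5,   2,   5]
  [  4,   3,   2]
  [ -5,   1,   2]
No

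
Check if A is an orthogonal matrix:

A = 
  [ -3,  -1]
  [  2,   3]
No

AᵀA = 
  [ 13,   9]
  [  9,  10]
≠ I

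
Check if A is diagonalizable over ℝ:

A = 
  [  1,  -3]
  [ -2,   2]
Yes

tr(A) = 3, det(A) = -4
Characteristic polynomial: λ² - tr(A)λ + det(A) = λ² - 3λ - 4
λ² - 3λ - 4 = (λ + 1)(λ - 4)
Eigenvalues: 4, -1
λ=-1: alg. mult. = 1, geom. mult. = 2 - rank(A - (-1)I) = 2 - 1 = 1
λ=4: alg. mult. = 1, geom. mult. = 2 - rank(A - (4)I) = 2 - 1 = 1
Sum of geometric multiplicities equals n, so A has n independent eigenvectors.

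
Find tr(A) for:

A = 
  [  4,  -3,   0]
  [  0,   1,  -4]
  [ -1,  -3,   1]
6

tr(A) = 4 + 1 + 1 = 6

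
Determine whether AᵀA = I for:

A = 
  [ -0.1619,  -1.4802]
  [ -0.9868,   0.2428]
No

AᵀA = 
  [  1,   0]
  [  0,   2.2499]
≠ I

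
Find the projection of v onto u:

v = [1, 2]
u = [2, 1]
proj_u(v) = [8/5, 4/5]

v·u = (1)(2) + (2)(1) = 4
u·u = (2)² + (1)² = 5
proj_u(v) = (v·u / u·u) × u = (4/5) × u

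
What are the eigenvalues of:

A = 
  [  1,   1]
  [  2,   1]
tr(A) = 2, det(A) = -1
Characteristic polynomial: λ² - tr(A)λ + det(A) = λ² - 2λ - 1
λ² - 2λ - 1 = 0  ⇒  λ = (2 ± √((-2)² - 4·(-1)))/2 = (2 ± √(8))/2
  = 1 + √2,  1 - √2

λ = 1 + √2, 1 - √2  (≈ 2.414, -0.4142)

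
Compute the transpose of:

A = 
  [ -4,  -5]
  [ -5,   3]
Aᵀ = 
  [ -4,  -5]
  [ -5,   3]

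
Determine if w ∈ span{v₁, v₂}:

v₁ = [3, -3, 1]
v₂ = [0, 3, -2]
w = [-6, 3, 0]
Yes

Form the augmented matrix and row-reduce:
[v₁|v₂|w] = 
  [  3,   0,  -6]
  [ -3,   3,   3]
  [  1,  -2,   0]
R2 → R2 + (1)·R1
R3 → R3 - (1/3)·R1
R3 → R3 + (2/3)·R2
REF = 
  [  3,   0,  -6]
  [  0,   3,  -3]
  [  0,   0,   0]

No row of the form [0 0 | nonzero], so the system is consistent. Back-substitution gives c₁ = -2, c₂ = -1: w = (-2)·v₁ + (-1)·v₂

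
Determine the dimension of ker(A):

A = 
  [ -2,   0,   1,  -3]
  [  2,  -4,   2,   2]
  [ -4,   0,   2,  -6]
nullity(A) = 2

Row reduce:
R2 → R2 + (1)·R1
R3 → R3 - (2)·R1
REF = 
  [ -2,   0,   1,  -3]
  [  0,  -4,   3,  -1]
  [  0,   0,   0,   0]
Pivot columns: 1, 2 → 2 pivots.
rank(A) = 2, so nullity(A) = 4 - 2 = 2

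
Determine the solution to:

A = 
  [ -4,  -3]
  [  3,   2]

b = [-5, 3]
Row reduce the augmented matrix [A|b]:
R2 → R2 + (3/4)·R1
REF = 
  [  -4,   -3,   -5]
  [   0, -1/4, -3/4]

Back-substitution:
x₂ = (-3/4) / (-1/4) = 3
x₁ = (-5 - (-3)(3)) / (-4) = -1

x = [-1, 3]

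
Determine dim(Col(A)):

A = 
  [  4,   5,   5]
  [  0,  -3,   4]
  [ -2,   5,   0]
Row reduce:
R3 → R3 + (1/2)·R1
R3 → R3 + (5/2)·R2
REF = 
  [   4,    5,    5]
  [   0,   -3,    4]
  [   0,    0, 25/2]
Pivot columns: 1, 2, 3 → 3 pivots.
dim(Col(A)) = number of pivot columns = 3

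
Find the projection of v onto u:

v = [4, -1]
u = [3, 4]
proj_u(v) = [24/25, 32/25]

v·u = (4)(3) + (-1)(4) = 8
u·u = (3)² + (4)² = 25
proj_u(v) = (v·u / u·u) × u = (8/25) × u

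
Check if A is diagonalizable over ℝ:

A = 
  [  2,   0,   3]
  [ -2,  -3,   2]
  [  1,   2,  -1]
Yes

Characteristic polynomial: det(λI - A) = λ³ + 2λ² - 12λ + 5
By the rational root theorem any rational root is an integer dividing 5; none of those is a root, so p(λ) has no rational roots and hence (being an irreducible cubic) no repeated roots.
Discriminant of the cubic: Δ = 4493
Δ > 0 ⇒ three distinct real eigenvalues: λ ≈ -4.749, 0.4601, 2.289
Three distinct real eigenvalues, so A has 3 independent eigenvectors.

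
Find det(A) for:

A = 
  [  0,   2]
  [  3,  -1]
-6

For a 2×2 matrix, det = ad - bc = (0)(-1) - (2)(3) = -6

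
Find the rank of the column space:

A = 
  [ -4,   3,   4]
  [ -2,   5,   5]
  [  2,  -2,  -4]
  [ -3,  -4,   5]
dim(Col(A)) = 3

Row reduce:
R2 → R2 - (1/2)·R1
R3 → R3 + (1/2)·R1
R4 → R4 - (3/4)·R1
R3 → R3 + (1/7)·R2
R4 → R4 + (25/14)·R2
R4 → R4 + (103/22)·R3
REF = 
  [   -4,     3,     4]
  [    0,   7/2,     3]
  [    0,     0, -11/7]
  [    0,     0,     0]
Pivot columns: 1, 2, 3 → 3 pivots.
dim(Col(A)) = number of pivot columns = 3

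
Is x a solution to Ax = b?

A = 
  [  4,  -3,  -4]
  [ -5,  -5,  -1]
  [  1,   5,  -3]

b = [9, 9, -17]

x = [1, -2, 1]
No

Ax = [6, 4, -12] ≠ b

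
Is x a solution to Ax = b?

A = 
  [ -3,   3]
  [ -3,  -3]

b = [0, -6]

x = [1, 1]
Yes

Ax = [0, -6] = b ✓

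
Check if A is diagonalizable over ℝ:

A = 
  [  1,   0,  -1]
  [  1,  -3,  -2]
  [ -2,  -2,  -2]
Yes

Characteristic polynomial: det(λI - A) = λ³ + 4λ² - 5λ - 10
By the rational root theorem any rational root is an integer dividing 10; none of those is a root, so p(λ) has no rational roots and hence (being an irreducible cubic) no repeated roots.
Discriminant of the cubic: Δ = 4360
Δ > 0 ⇒ three distinct real eigenvalues: λ ≈ -4.614, -1.197, 1.811
Three distinct real eigenvalues, so A has 3 independent eigenvectors.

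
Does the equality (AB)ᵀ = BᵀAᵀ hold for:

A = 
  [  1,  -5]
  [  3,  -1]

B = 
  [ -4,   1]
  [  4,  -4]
Yes

(AB)ᵀ = 
  [-24, -16]
  [ 21,   7]

BᵀAᵀ = 
  [-24, -16]
  [ 21,   7]

Both sides are equal — this is the standard identity (AB)ᵀ = BᵀAᵀ, which holds for all A, B.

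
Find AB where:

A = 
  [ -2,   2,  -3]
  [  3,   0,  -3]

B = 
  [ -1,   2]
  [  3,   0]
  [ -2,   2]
A is 2×3 and B is 3×2, so AB is 2×2. Each entry is (row of A)·(column of B):
AB[1,1] = (-2)(-1) + (2)(3) + (-3)(-2) = 14
AB[1,2] = (-2)(2) + (2)(0) + (-3)(2) = -10
AB[2,1] = (3)(-1) + (0)(3) + (-3)(-2) = 3
AB[2,2] = (3)(2) + (0)(0) + (-3)(2) = 0

AB = 
  [ 14, -10]
  [  3,   0]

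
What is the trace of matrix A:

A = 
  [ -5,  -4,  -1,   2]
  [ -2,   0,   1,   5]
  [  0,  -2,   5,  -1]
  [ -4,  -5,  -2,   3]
3

tr(A) = -5 + 0 + 5 + 3 = 3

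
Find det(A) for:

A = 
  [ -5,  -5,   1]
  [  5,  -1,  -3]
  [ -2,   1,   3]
48

Cofactor expansion along row 1:
det(A) = (-5)·((-1)(3) - (-3)(1)) - (-5)·((5)(3) - (-3)(-2)) + (1)·((5)(1) - (-1)(-2))
  = (-5)(0) - (-5)(9) + (1)(3)
  = 48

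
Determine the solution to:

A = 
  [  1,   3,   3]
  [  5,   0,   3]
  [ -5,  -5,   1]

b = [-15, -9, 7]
Row reduce the augmented matrix [A|b]:
R2 → R2 - (5)·R1
R3 → R3 + (5)·R1
R3 → R3 + (2/3)·R2
REF = 
  [  1,   3,   3, -15]
  [  0, -15, -12,  66]
  [  0,   0,   8, -24]

Back-substitution:
x₃ = (-24) / 8 = -3
x₂ = (66 - (-12)(-3)) / (-15) = -2
x₁ = (-15 - (3)(-2) - (3)(-3)) / 1 = 0

x = [0, -2, -3]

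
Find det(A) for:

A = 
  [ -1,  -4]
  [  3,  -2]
14

For a 2×2 matrix, det = ad - bc = (-1)(-2) - (-4)(3) = 14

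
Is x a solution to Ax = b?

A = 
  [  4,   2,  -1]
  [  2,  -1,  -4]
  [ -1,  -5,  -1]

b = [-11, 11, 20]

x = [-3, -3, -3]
No

Ax = [-15, 9, 21] ≠ b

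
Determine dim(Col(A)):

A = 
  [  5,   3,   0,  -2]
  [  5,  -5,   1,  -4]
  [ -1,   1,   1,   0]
dim(Col(A)) = 3

Row reduce:
R2 → R2 - (1)·R1
R3 → R3 + (1/5)·R1
R3 → R3 + (1/5)·R2
REF = 
  [   5,    3,    0,   -2]
  [   0,   -8,    1,   -2]
  [   0,    0,  6/5, -4/5]
Pivot columns: 1, 2, 3 → 3 pivots.
dim(Col(A)) = number of pivot columns = 3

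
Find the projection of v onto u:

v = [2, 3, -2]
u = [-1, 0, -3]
v·u = (2)(-1) + (3)(0) + (-2)(-3) = 4
u·u = (-1)² + (0)² + (-3)² = 10
proj_u(v) = (v·u / u·u) × u = (4/10) × u = (2/5) × u

proj_u(v) = [-2/5, 0, -6/5]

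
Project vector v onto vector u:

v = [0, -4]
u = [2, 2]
proj_u(v) = [-2, -2]

v·u = (0)(2) + (-4)(2) = -8
u·u = (2)² + (2)² = 8
proj_u(v) = (v·u / u·u) × u = (-8/8) × u = (-1) × u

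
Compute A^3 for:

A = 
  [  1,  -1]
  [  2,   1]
A^3 = 
  [ -5,  -1]
  [  2,  -5]

A² = A·A:
A²[1,1] = (1)(1) + (-1)(2) = -1
A²[1,2] = (1)(-1) + (-1)(1) = -2
A²[2,1] = (2)(1) + (1)(2) = 4
A²[2,2] = (2)(-1) + (1)(1) = -1
A² = 
  [ -1,  -2]
  [  4,  -1]

A^3 = A^2·A:
A^3[1,1] = (-1)(1) + (-2)(2) = -5
A^3[1,2] = (-1)(-1) + (-2)(1) = -1
A^3[2,1] = (4)(1) + (-1)(2) = 2
A^3[2,2] = (4)(-1) + (-1)(1) = -5
A^3 = 
  [ -5,  -1]
  [  2,  -5]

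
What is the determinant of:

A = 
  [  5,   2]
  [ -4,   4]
For a 2×2 matrix, det = ad - bc = (5)(4) - (2)(-4) = 28

det(A) = 28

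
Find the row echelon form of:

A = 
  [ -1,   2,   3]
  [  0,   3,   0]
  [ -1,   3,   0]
Row operations:
R3 → R3 - (1)·R1
R3 → R3 - (1/3)·R2

Resulting echelon form:
REF = 
  [ -1,   2,   3]
  [  0,   3,   0]
  [  0,   0,  -3]

Rank = 3 (number of non-zero pivot rows).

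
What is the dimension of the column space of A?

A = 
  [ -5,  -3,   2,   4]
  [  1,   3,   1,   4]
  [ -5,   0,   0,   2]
dim(Col(A)) = 3

Row reduce:
R2 → R2 + (1/5)·R1
R3 → R3 - (1)·R1
R3 → R3 - (5/4)·R2
REF = 
  [   -5,    -3,     2,     4]
  [    0,  12/5,   7/5,  24/5]
  [    0,     0, -15/4,    -8]
Pivot columns: 1, 2, 3 → 3 pivots.
dim(Col(A)) = number of pivot columns = 3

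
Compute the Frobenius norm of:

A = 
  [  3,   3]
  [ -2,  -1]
||A||_F = 4.796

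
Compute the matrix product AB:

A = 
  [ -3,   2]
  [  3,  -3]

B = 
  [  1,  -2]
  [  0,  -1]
AB = 
  [ -3,   4]
  [  3,  -3]

A is 2×2 and B is 2×2, so AB is 2×2. Each entry is (row of A)·(column of B):
AB[1,1] = (-3)(1) + (2)(0) = -3
AB[1,2] = (-3)(-2) + (2)(-1) = 4
AB[2,1] = (3)(1) + (-3)(0) = 3
AB[2,2] = (3)(-2) + (-3)(-1) = -3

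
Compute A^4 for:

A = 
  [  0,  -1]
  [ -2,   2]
A² = A·A:
A²[1,1] = (0)(0) + (-1)(-2) = 2
A²[1,2] = (0)(-1) + (-1)(2) = -2
A²[2,1] = (-2)(0) + (2)(-2) = -4
A²[2,2] = (-2)(-1) + (2)(2) = 6
A² = 
  [  2,  -2]
  [ -4,   6]

A^3 = A^2·A:
A^3[1,1] = (2)(0) + (-2)(-2) = 4
A^3[1,2] = (2)(-1) + (-2)(2) = -6
A^3[2,1] = (-4)(0) + (6)(-2) = -12
A^3[2,2] = (-4)(-1) + (6)(2) = 16
A^3 = 
  [  4,  -6]
  [-12,  16]

A^4 = A^3·A:
A^4[1,1] = (4)(0) + (-6)(-2) = 12
A^4[1,2] = (4)(-1) + (-6)(2) = -16
A^4[2,1] = (-12)(0) + (16)(-2) = -32
A^4[2,2] = (-12)(-1) + (16)(2) = 44
A^4 = 
  [ 12, -16]
  [-32,  44]

Therefore
A^4 = 
  [ 12, -16]
  [-32,  44]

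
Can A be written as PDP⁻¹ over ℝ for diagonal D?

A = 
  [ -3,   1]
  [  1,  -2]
Yes

tr(A) = -5, det(A) = 5
Characteristic polynomial: λ² - tr(A)λ + det(A) = λ² + 5λ + 5
λ² + 5λ + 5 = 0  ⇒  λ = (-5 ± √((5)² - 4·(5)))/2 = (-5 ± √(5))/2
  = (-5 + √5)/2,  (-5 - √5)/2
Eigenvalues: (-5 + √5)/2, (-5 - √5)/2  (≈ -1.382, -3.618)
The two irrational eigenvalues are distinct (simple), so each has alg. mult. = geom. mult. = 1.
Sum of geometric multiplicities equals n, so A has n independent eigenvectors.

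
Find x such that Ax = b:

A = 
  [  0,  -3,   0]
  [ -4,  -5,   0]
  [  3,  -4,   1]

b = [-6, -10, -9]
Row reduce the augmented matrix [A|b]:
Swap R1 ↔ R2
R3 → R3 + (3/4)·R1
R3 → R3 - (31/12)·R2
REF = 
  [ -4,  -5,   0, -10]
  [  0,  -3,   0,  -6]
  [  0,   0,   1,  -1]

Back-substitution:
x₃ = (-1) / 1 = -1
x₂ = (-6 - (0)(-1)) / (-3) = 2
x₁ = (-10 - (-5)(2) - (0)(-1)) / (-4) = 0

x = [0, 2, -1]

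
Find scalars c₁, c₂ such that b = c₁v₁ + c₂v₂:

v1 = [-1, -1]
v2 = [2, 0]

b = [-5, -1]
c1 = 1, c2 = -2

b = 1·v1 + -2·v2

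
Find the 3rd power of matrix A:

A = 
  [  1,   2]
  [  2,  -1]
A² = A·A:
A²[1,1] = (1)(1) + (2)(2) = 5
A²[1,2] = (1)(2) + (2)(-1) = 0
A²[2,1] = (2)(1) + (-1)(2) = 0
A²[2,2] = (2)(2) + (-1)(-1) = 5
A² = 
  [  5,   0]
  [  0,   5]

A^3 = A^2·A:
A^3[1,1] = (5)(1) + (0)(2) = 5
A^3[1,2] = (5)(2) + (0)(-1) = 10
A^3[2,1] = (0)(1) + (5)(2) = 10
A^3[2,2] = (0)(2) + (5)(-1) = -5
A^3 = 
  [  5,  10]
  [ 10,  -5]

Therefore
A^3 = 
  [  5,  10]
  [ 10,  -5]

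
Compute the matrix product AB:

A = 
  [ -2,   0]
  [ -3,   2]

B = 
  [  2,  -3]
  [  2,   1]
AB = 
  [ -4,   6]
  [ -2,  11]

A is 2×2 and B is 2×2, so AB is 2×2. Each entry is (row of A)·(column of B):
AB[1,1] = (-2)(2) + (0)(2) = -4
AB[1,2] = (-2)(-3) + (0)(1) = 6
AB[2,1] = (-3)(2) + (2)(2) = -2
AB[2,2] = (-3)(-3) + (2)(1) = 11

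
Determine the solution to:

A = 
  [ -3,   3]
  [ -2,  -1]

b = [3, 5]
x = [-2, -1]

Row reduce the augmented matrix [A|b]:
R2 → R2 - (2/3)·R1
REF = 
  [ -3,   3,   3]
  [  0,  -3,   3]

Back-substitution:
x₂ = 3 / (-3) = -1
x₁ = (3 - (3)(-1)) / (-3) = -2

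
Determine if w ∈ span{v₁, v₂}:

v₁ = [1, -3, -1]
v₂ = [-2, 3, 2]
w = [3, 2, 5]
No

Form the augmented matrix and row-reduce:
[v₁|v₂|w] = 
  [  1,  -2,   3]
  [ -3,   3,   2]
  [ -1,   2,   5]
R2 → R2 + (3)·R1
R3 → R3 + (1)·R1
REF = 
  [  1,  -2,   3]
  [  0,  -3,  11]
  [  0,   0,   8]

Row 3 reads [0 0 | 8], i.e. 0 = 8, so the system is inconsistent and w ∉ span{v₁, v₂}.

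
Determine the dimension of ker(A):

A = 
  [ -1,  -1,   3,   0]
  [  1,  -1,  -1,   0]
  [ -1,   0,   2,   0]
nullity(A) = 2

Row reduce:
R2 → R2 + (1)·R1
R3 → R3 - (1)·R1
R3 → R3 + (1/2)·R2
REF = 
  [ -1,  -1,   3,   0]
  [  0,  -2,   2,   0]
  [  0,   0,   0,   0]
Pivot columns: 1, 2 → 2 pivots.
rank(A) = 2, so nullity(A) = 4 - 2 = 2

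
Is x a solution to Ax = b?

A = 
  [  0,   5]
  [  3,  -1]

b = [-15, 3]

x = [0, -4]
No

Ax = [-20, 4] ≠ b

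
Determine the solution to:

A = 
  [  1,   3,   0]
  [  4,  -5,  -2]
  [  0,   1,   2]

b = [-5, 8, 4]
x = [1, -2, 3]

Row reduce the augmented matrix [A|b]:
R2 → R2 - (4)·R1
R3 → R3 + (1/17)·R2
REF = 
  [    1,     3,     0,    -5]
  [    0,   -17,    -2,    28]
  [    0,     0, 32/17, 96/17]

Back-substitution:
x₃ = (96/17) / (32/17) = 3
x₂ = (28 - (-2)(3)) / (-17) = -2
x₁ = (-5 - (3)(-2) - (0)(3)) / 1 = 1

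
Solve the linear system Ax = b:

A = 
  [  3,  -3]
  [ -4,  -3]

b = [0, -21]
x = [3, 3]

Row reduce the augmented matrix [A|b]:
R2 → R2 + (4/3)·R1
REF = 
  [  3,  -3,   0]
  [  0,  -7, -21]

Back-substitution:
x₂ = (-21) / (-7) = 3
x₁ = (0 - (-3)(3)) / 3 = 3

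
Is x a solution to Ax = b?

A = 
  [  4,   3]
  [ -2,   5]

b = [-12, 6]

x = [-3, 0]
Yes

Ax = [-12, 6] = b ✓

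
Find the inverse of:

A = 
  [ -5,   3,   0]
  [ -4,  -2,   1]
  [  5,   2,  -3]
det(A) = (-5)·((-2)(-3) - (1)(2)) - (3)·((-4)(-3) - (1)(5)) + (0)·((-4)(2) - (-2)(5))
  = (-5)(4) - (3)(7) + (0)(2)
  = -41
det(A) = -41 ≠ 0, so A is invertible.

Cofactors Cᵢⱼ = (-1)ⁱ⁺ʲ·Mᵢⱼ:
C = 
  [  4,  -7,   2]
  [  9,  15,  25]
  [  3,   5,  22]

adj(A) = Cᵀ:
adj(A) = 
  [  4,   9,   3]
  [ -7,  15,   5]
  [  2,  25,  22]

A⁻¹ = (-1/41) · adj(A):
A⁻¹ = 
  [ -4/41,  -9/41,  -3/41]
  [  7/41, -15/41,  -5/41]
  [ -2/41, -25/41, -22/41]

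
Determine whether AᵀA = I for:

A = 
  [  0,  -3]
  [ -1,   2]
No

AᵀA = 
  [  1,  -2]
  [ -2,  13]
≠ I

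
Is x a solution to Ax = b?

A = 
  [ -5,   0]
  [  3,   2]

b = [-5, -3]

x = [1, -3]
Yes

Ax = [-5, -3] = b ✓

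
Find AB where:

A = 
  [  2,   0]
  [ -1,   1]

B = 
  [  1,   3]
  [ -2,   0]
A is 2×2 and B is 2×2, so AB is 2×2. Each entry is (row of A)·(column of B):
AB[1,1] = (2)(1) + (0)(-2) = 2
AB[1,2] = (2)(3) + (0)(0) = 6
AB[2,1] = (-1)(1) + (1)(-2) = -3
AB[2,2] = (-1)(3) + (1)(0) = -3

AB = 
  [  2,   6]
  [ -3,  -3]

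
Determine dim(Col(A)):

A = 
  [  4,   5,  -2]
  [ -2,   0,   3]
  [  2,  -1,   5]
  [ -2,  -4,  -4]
dim(Col(A)) = 3

Row reduce:
R2 → R2 + (1/2)·R1
R3 → R3 - (1/2)·R1
R4 → R4 + (1/2)·R1
R3 → R3 + (7/5)·R2
R4 → R4 + (3/5)·R2
R4 → R4 + (19/44)·R3
REF = 
  [   4,    5,   -2]
  [   0,  5/2,    2]
  [   0,    0, 44/5]
  [   0,    0,    0]
Pivot columns: 1, 2, 3 → 3 pivots.
dim(Col(A)) = number of pivot columns = 3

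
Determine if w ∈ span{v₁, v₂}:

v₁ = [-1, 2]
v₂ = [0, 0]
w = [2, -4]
Yes

Form the augmented matrix and row-reduce:
[v₁|v₂|w] = 
  [ -1,   0,   2]
  [  2,   0,  -4]
R2 → R2 + (2)·R1
REF = 
  [ -1,   0,   2]
  [  0,   0,   0]

No row of the form [0 0 | nonzero], so the system is consistent. Back-substitution gives c₁ = -2, c₂ = 0: w = (-2)·v₁ + (0)·v₂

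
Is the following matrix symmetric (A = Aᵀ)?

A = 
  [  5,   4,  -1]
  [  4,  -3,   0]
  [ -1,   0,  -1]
Yes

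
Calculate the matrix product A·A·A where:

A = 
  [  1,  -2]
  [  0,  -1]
A² = A·A:
A²[1,1] = (1)(1) + (-2)(0) = 1
A²[1,2] = (1)(-2) + (-2)(-1) = 0
A²[2,1] = (0)(1) + (-1)(0) = 0
A²[2,2] = (0)(-2) + (-1)(-1) = 1
A² = 
  [  1,   0]
  [  0,   1]

A^3 = A^2·A:
A^3[1,1] = (1)(1) + (0)(0) = 1
A^3[1,2] = (1)(-2) + (0)(-1) = -2
A^3[2,1] = (0)(1) + (1)(0) = 0
A^3[2,2] = (0)(-2) + (1)(-1) = -1
A^3 = 
  [  1,  -2]
  [  0,  -1]

Therefore
A^3 = 
  [  1,  -2]
  [  0,  -1]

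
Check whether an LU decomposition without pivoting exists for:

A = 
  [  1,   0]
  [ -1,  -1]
Yes.
A[1,1] = 1 ≠ 0, so Gaussian elimination proceeds without a row swap: multiplier ℓ₂₁ = (-1)/(1) = -1, and U[2,2] = -1 - (-1)(0) = -1.
L = 
  [  1,   0]
  [ -1,   1]
U = 
  [  1,   0]
  [  0,  -1]
Check row 2 of LU: [(-1)(1), (-1)(0) + (-1)] = [-1, -1] = row 2 of A ✓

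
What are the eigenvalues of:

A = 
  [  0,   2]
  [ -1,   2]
λ = 1 + i, 1 - i  (≈ 1 + 1i, 1 - 1i)

tr(A) = 2, det(A) = 2
Characteristic polynomial: λ² - tr(A)λ + det(A) = λ² - 2λ + 2
λ² - 2λ + 2 = 0  ⇒  λ = (2 ± √((-2)² - 4·(2)))/2 = (2 ± √(-4))/2
  = 1 + i,  1 - i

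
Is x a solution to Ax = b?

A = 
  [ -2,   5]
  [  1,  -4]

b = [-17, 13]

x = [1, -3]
Yes

Ax = [-17, 13] = b ✓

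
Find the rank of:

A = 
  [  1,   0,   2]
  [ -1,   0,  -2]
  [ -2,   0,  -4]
rank(A) = 1

Row reduce:
R2 → R2 + (1)·R1
R3 → R3 + (2)·R1
REF = 
  [  1,   0,   2]
  [  0,   0,   0]
  [  0,   0,   0]
Pivot columns: 1 → 1 pivot.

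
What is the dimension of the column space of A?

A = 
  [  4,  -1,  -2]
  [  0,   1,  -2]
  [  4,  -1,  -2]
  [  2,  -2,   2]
Row reduce:
R3 → R3 - (1)·R1
R4 → R4 - (1/2)·R1
R4 → R4 + (3/2)·R2
REF = 
  [  4,  -1,  -2]
  [  0,   1,  -2]
  [  0,   0,   0]
  [  0,   0,   0]
Pivot columns: 1, 2 → 2 pivots.
dim(Col(A)) = number of pivot columns = 2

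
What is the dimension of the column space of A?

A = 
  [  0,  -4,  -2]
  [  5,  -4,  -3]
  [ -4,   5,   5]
Row reduce:
Swap R1 ↔ R2
R3 → R3 + (4/5)·R1
R3 → R3 + (9/20)·R2
REF = 
  [    5,    -4,    -3]
  [    0,    -4,    -2]
  [    0,     0, 17/10]
Pivot columns: 1, 2, 3 → 3 pivots.
dim(Col(A)) = number of pivot columns = 3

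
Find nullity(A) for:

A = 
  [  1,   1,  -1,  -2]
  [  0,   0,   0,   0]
nullity(A) = 3

Row reduce:
(no row operations needed)
REF = 
  [  1,   1,  -1,  -2]
  [  0,   0,   0,   0]
Pivot columns: 1 → 1 pivot.
rank(A) = 1, so nullity(A) = 4 - 1 = 3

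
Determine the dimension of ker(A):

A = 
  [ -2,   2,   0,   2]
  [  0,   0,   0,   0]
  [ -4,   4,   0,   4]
nullity(A) = 3

Row reduce:
R3 → R3 - (2)·R1
REF = 
  [ -2,   2,   0,   2]
  [  0,   0,   0,   0]
  [  0,   0,   0,   0]
Pivot columns: 1 → 1 pivot.
rank(A) = 1, so nullity(A) = 4 - 1 = 3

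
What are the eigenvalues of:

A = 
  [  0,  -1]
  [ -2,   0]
tr(A) = 0, det(A) = -2
Characteristic polynomial: λ² - tr(A)λ + det(A) = λ² - 2
λ² - 2 = 0  ⇒  λ = (0 ± √((0)² - 4·(-2)))/2 = (0 ± √(8))/2
  = √2,  -√2

λ = √2, -√2  (≈ 1.414, -1.414)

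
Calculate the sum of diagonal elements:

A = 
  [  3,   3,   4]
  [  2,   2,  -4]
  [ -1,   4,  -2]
3

tr(A) = 3 + 2 + -2 = 3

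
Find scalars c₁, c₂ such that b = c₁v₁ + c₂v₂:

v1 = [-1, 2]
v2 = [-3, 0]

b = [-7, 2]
c1 = 1, c2 = 2

b = 1·v1 + 2·v2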